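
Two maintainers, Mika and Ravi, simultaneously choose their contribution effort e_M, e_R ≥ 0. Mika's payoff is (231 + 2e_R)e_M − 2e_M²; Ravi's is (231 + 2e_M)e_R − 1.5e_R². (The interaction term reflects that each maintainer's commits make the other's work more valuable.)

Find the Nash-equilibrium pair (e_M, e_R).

144.375, 173.25

Expanding Mika's payoff: 231e_M + 2e_Re_M − 2e_M².
∂π/∂e_M = 231 + 2e_R − 4e_M = 0, so e_M = 57.75 + 0.5e_R.
Likewise for Ravi: e_R = 77 + (2/3)e_M.
Solving the two reaction functions simultaneously: (1 − (0.5)(2/3))e_M = 57.75 + 0.5·77, so (2/3)e_M = 96.25 and e_M = 144.375.
Then e_R = 77 + (2/3)·144.375 = 173.25.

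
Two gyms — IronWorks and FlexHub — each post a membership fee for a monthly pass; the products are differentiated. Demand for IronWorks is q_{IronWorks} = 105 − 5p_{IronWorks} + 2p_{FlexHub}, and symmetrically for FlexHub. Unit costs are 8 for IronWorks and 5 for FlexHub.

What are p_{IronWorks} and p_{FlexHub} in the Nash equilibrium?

IronWorks's profit: π = (p_{IronWorks} − 8)(105 − 5p_{IronWorks} + 2p_{FlexHub}).
∂π/∂p_{IronWorks} = 145 − 10p_{IronWorks} + 2p_{FlexHub} = 0 ⇒ p_{IronWorks} = 14.5 + 0.2p_{FlexHub}.
Similarly p_{FlexHub} = 13 + 0.2p_{IronWorks}.
Solving the two reaction functions simultaneously: (1 − (0.2)(0.2))p_{IronWorks} = 14.5 + 0.2·13, so 0.96p_{IronWorks} = 17.1 and p_{IronWorks} = 17.8125.
Then p_{FlexHub} = 13 + 0.2·17.8125 = 16.5625.

17.8125, 16.5625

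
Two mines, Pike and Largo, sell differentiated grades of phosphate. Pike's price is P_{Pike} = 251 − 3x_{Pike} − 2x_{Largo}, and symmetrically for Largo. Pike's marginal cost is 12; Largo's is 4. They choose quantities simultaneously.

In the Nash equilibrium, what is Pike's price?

100.125

Mine Pike's profit: π = x_{Pike}(251 − 3x_{Pike} − 2x_{Largo}) − 12x_{Pike}.
∂π/∂x_{Pike} = 239 − 6x_{Pike} − 2x_{Largo} = 0 ⇒ x_{Pike} = 239/6 − (1/3)x_{Largo}.
Similarly x_{Largo} = 247/6 − (1/3)x_{Pike}.
Substituting the second reaction function into the first: x_{Pike} = 239/6 − (1/3)(247/6 − (1/3)x_{Pike}), which gives (8/9)x_{Pike} = 235/9 ⇒ x_{Pike} = 29.375.
Then x_{Largo} = 247/6 − (1/3)·29.375 = 31.375.
P_{Pike} = 251 − 3·29.375 − 2·31.375 = 100.125.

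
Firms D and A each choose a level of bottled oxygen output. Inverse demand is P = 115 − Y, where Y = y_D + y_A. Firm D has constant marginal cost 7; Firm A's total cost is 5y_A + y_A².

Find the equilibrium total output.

62

Firm D's profit: π = y_D(115 − (y_D + y_A)) − 7y_D.
∂π/∂y_D = 108 − 2y_D − y_A = 0, so y_D = 54 − 0.5y_A.
For A: ∂π/∂y_A = 110 − 4y_A − y_D = 0 ⇒ y_A = 27.5 − 0.25y_D.
Plugging y_A into D's best response: y_D = 54 − 0.5(27.5 − 0.25y_D) ⇒ 0.875y_D = 40.25, so y_D = 46.
Then y_A = 27.5 − 0.25·46 = 16.
Total output: 46 + 16 = 62.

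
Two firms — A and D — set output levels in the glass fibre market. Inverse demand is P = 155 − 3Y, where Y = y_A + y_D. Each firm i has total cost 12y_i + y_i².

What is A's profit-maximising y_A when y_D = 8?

14.875

Firm A's profit: π = y_A(155 − 3(y_A + y_D)) − 12y_A − y_A².
∂π/∂y_A = 143 − 8y_A − 3y_D = 0, so y_A = 17.875 − 0.375y_D.
At y_D = 8: y_A = 17.875 − 0.375·8 = 14.875.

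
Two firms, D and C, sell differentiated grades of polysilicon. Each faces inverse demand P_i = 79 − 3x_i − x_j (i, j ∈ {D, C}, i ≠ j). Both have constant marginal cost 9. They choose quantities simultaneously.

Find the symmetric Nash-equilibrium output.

10

Firm D's profit: π = x_D(79 − 3x_D − x_C) − 9x_D.
∂π/∂x_D = 70 − 6x_D − x_C = 0 ⇒ x_D = 35/3 − (1/6)x_C.
The game is symmetric, so in equilibrium x_C = x_D: the reaction function gives (7/6)x_D = 35/3, hence x_D = 10.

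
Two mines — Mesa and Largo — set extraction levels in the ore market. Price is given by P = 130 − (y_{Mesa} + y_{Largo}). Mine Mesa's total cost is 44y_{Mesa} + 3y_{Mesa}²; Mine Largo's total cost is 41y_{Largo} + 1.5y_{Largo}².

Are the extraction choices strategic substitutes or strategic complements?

Mine Mesa's profit: π = y_{Mesa}(130 − (y_{Mesa} + y_{Largo})) − 44y_{Mesa} − 3y_{Mesa}².
∂π/∂y_{Mesa} = 86 − 8y_{Mesa} − y_{Largo} = 0, so y_{Mesa} = 10.75 − 0.125y_{Largo}.
The best-response slope dy_{Mesa}/dy_{Largo} = −0.125 < 0: the reaction function is downward-sloping, so the choices are strategic substitutes.

strategic substitutes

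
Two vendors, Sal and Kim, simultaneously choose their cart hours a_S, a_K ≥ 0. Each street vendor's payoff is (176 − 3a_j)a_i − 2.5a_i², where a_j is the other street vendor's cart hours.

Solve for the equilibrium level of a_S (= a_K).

22

Sal's payoff is (176 − 3a_K)a_S − 2.5a_S².
∂π/∂a_S = 176 − 3a_K − 5a_S = 0, so a_S = 35.2 − 0.6a_K.
By symmetry a_K = a_S; substituting into the reaction function, 1.6a_S = 35.2 and a_S = 22.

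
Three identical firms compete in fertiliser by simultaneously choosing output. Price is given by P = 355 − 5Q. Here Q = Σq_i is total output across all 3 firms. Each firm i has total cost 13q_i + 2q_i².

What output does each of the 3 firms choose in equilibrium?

14.25

A representative firm's profit is π_i = q_i(355 − 5Q) − 13q_i − 2q_i², with Q = q_i + Σ_{j≠i} q_j.
First-order condition: 342 − 14q_i − 5Σ_{j≠i} q_j = 0.
In a symmetric equilibrium every firm chooses the same q, so Σ_{j≠i} q_j = 2q. The condition becomes 342 − 24q = 0, giving q = 342/24 = 14.25.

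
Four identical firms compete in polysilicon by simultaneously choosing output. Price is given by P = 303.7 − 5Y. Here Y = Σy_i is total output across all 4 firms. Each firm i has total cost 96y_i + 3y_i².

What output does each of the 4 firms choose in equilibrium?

6.7

A representative firm's profit is π_i = y_i(303.7 − 5Y) − 96y_i − 3y_i², with Y = y_i + Σ_{j≠i} y_j.
First-order condition: 207.7 − 16y_i − 5Σ_{j≠i} y_j = 0.
In a symmetric equilibrium every firm chooses the same y, so Σ_{j≠i} y_j = 3y. The condition becomes 207.7 − 31y = 0, giving y = 207.7/31 = 6.7.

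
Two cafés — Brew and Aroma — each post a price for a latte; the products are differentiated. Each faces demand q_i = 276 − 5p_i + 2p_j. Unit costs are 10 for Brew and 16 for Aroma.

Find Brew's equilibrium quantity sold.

156.875

Brew's profit: π = (p_{Brew} − 10)(276 − 5p_{Brew} + 2p_{Aroma}).
∂π/∂p_{Brew} = 326 − 10p_{Brew} + 2p_{Aroma} = 0 ⇒ p_{Brew} = 32.6 + 0.2p_{Aroma}.
Similarly p_{Aroma} = 35.6 + 0.2p_{Brew}.
Solving the two reaction functions simultaneously: (1 − (0.2)(0.2))p_{Brew} = 32.6 + 0.2·35.6, so 0.96p_{Brew} = 39.72 and p_{Brew} = 41.375.
Then p_{Aroma} = 35.6 + 0.2·41.375 = 43.875.
q_{Brew} = 276 − 5·41.375 + 2·43.875 = 156.875.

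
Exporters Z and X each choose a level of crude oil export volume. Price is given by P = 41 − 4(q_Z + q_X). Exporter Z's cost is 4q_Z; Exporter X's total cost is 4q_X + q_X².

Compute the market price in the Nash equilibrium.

Exporter Z's profit: π = q_Z(41 − 4(q_Z + q_X)) − 4q_Z.
∂π/∂q_Z = 37 − 8q_Z − 4q_X = 0, so q_Z = 4.625 − 0.5q_X.
For X: ∂π/∂q_X = 37 − 10q_X − 4q_Z = 0 ⇒ q_X = 3.7 − 0.4q_Z.
Solving the two reaction functions simultaneously: (1 − (−0.5)(−0.4))q_Z = 4.625 − 0.5·3.7, so 0.8q_Z = 2.775 and q_Z = 111/32.
Then q_X = 3.7 − 0.4·(111/32) = 2.3125.
Equilibrium price: P = 41 − 4·(185/32) = 17.875.

17.875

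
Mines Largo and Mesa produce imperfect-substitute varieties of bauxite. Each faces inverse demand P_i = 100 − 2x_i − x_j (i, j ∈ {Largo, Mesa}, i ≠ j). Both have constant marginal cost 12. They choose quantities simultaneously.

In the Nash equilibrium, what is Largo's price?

Mine Largo's profit: π = x_{Largo}(100 − 2x_{Largo} − x_{Mesa}) − 12x_{Largo}.
∂π/∂x_{Largo} = 88 − 4x_{Largo} − x_{Mesa} = 0 ⇒ x_{Largo} = 22 − 0.25x_{Mesa}.
Setting x_{Largo} = x_{Mesa} in the reaction function: x_{Largo} = 22 − 0.25x_{Largo}, so x_{Largo} = 22 / 1.25 = 17.6.
P_{Largo} = 100 − 2·17.6 − 17.6 = 47.2.

47.2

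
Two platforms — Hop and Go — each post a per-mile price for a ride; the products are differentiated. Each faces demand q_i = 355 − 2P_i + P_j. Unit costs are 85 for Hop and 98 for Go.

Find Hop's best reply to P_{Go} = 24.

137.25

Hop's profit: π = (P_{Hop} − 85)(355 − 2P_{Hop} + P_{Go}).
∂π/∂P_{Hop} = 525 − 4P_{Hop} + P_{Go} = 0 ⇒ P_{Hop} = 131.25 + 0.25P_{Go}.
At P_{Go} = 24: P_{Hop} = 131.25 + 0.25·24 = 137.25.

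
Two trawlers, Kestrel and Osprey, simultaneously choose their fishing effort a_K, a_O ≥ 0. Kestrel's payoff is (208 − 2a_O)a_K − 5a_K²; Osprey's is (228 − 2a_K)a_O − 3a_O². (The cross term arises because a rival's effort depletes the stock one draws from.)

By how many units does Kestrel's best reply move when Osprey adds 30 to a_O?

Expanding Kestrel's payoff: 208a_K − 2a_Oa_K − 5a_K².
∂π/∂a_K = 208 − 2a_O − 10a_K = 0, so a_K = 20.8 − 0.2a_O.
The reaction-function slope is −0.2, so a 30-unit rise in a_O moves a_K by −0.2 × 30 = −6. Kestrel's best response falls — the actions are strategic substitutes.

-6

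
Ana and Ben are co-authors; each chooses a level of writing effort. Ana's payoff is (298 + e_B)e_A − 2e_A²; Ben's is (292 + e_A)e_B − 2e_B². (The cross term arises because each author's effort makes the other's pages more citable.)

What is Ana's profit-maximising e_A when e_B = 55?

Expanding Ana's payoff: 298e_A + e_Be_A − 2e_A².
∂π/∂e_A = 298 + e_B − 4e_A = 0, so e_A = 74.5 + 0.25e_B.
At e_B = 55: e_A = 74.5 + 0.25·55 = 88.25.

88.25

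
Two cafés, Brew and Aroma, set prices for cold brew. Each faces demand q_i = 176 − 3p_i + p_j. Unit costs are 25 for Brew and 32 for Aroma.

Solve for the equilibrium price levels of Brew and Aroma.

50.8, 53.8

Brew's profit: π = (p_{Brew} − 25)(176 − 3p_{Brew} + p_{Aroma}).
∂π/∂p_{Brew} = 251 − 6p_{Brew} + p_{Aroma} = 0 ⇒ p_{Brew} = 251/6 + (1/6)p_{Aroma}.
Similarly p_{Aroma} = 136/3 + (1/6)p_{Brew}.
Substituting the second reaction function into the first: p_{Brew} = 251/6 + (1/6)(136/3 + (1/6)p_{Brew}), which gives (35/36)p_{Brew} = 889/18 ⇒ p_{Brew} = 50.8.
Then p_{Aroma} = 136/3 + (1/6)·50.8 = 53.8.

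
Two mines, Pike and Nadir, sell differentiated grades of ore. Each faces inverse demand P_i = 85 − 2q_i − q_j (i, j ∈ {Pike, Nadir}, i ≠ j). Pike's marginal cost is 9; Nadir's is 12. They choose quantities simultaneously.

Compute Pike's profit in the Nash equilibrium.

474.32

Mine Pike's profit: π = q_{Pike}(85 − 2q_{Pike} − q_{Nadir}) − 9q_{Pike}.
∂π/∂q_{Pike} = 76 − 4q_{Pike} − q_{Nadir} = 0 ⇒ q_{Pike} = 19 − 0.25q_{Nadir}.
Similarly q_{Nadir} = 18.25 − 0.25q_{Pike}.
Solving the two reaction functions simultaneously: (1 − (−0.25)(−0.25))q_{Pike} = 19 − 0.25·18.25, so 0.9375q_{Pike} = 14.4375 and q_{Pike} = 15.4.
Then q_{Nadir} = 18.25 − 0.25·15.4 = 14.4.
P_{Pike} = 85 − 2·15.4 − 14.4 = 39.8.
Profit = (39.8 − 9)·15.4 = 474.32.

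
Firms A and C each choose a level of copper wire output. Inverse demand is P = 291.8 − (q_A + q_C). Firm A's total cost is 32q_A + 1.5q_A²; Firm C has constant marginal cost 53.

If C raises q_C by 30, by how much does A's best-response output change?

-6

Firm A's profit: π = q_A(291.8 − (q_A + q_C)) − 32q_A − 1.5q_A².
∂π/∂q_A = 259.8 − 5q_A − q_C = 0, so q_A = 51.96 − 0.2q_C.
The reaction-function slope is −0.2, so a 30-unit rise in q_C moves q_A by −0.2 × 30 = −6. A's best response falls — the actions are strategic substitutes.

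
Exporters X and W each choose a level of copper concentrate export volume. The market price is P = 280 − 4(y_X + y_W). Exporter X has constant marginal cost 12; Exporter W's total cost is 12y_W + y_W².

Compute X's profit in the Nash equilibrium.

Exporter X's profit: π = y_X(280 − 4(y_X + y_W)) − 12y_X.
∂π/∂y_X = 268 − 8y_X − 4y_W = 0, so y_X = 33.5 − 0.5y_W.
For W: ∂π/∂y_W = 268 − 10y_W − 4y_X = 0 ⇒ y_W = 26.8 − 0.4y_X.
Solving the two reaction functions simultaneously: (1 − (−0.5)(−0.4))y_X = 33.5 − 0.5·26.8, so 0.8y_X = 20.1 and y_X = 25.125.
Then y_W = 26.8 − 0.4·25.125 = 16.75.
Price P = 280 − 4·41.875 = 112.5.
X's profit: (112.5 − 12)·25.125 = 2525.0625.

2525.0625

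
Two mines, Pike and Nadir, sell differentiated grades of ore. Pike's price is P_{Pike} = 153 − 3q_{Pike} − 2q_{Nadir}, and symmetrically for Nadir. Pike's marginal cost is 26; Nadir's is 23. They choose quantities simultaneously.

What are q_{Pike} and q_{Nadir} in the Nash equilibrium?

15.6875, 16.4375

Mine Pike's profit: π = q_{Pike}(153 − 3q_{Pike} − 2q_{Nadir}) − 26q_{Pike}.
∂π/∂q_{Pike} = 127 − 6q_{Pike} − 2q_{Nadir} = 0 ⇒ q_{Pike} = 127/6 − (1/3)q_{Nadir}.
Similarly q_{Nadir} = 65/3 − (1/3)q_{Pike}.
Solving the two reaction functions simultaneously: (1 − (−1/3)(−1/3))q_{Pike} = 127/6 − (1/3)·(65/3), so (8/9)q_{Pike} = 251/18 and q_{Pike} = 15.6875.
Then q_{Nadir} = 65/3 − (1/3)·15.6875 = 16.4375.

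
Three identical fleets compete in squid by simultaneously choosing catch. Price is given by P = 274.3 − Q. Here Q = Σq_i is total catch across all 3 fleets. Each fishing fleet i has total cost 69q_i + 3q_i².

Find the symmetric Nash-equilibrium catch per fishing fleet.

A representative fishing fleet's profit is π_i = q_i(274.3 − Q) − 69q_i − 3q_i², with Q = q_i + Σ_{j≠i} q_j.
First-order condition: 205.3 − 8q_i − Σ_{j≠i} q_j = 0.
In a symmetric equilibrium every fishing fleet chooses the same q, so Σ_{j≠i} q_j = 2q. The condition becomes 205.3 − 10q = 0, giving q = 205.3/10 = 20.53.

20.53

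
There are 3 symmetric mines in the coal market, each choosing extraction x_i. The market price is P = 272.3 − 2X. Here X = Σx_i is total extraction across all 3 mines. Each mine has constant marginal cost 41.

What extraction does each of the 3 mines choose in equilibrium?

A representative mine's profit is π_i = x_i(272.3 − 2X) − 41x_i, with X = x_i + Σ_{j≠i} x_j.
First-order condition: 231.3 − 4x_i − 2Σ_{j≠i} x_j = 0.
Imposing symmetry (x_j = x for all j) turns Σ_{j≠i} x_j into 2x, so 231.3 = 8x and x = 28.9125.

28.9125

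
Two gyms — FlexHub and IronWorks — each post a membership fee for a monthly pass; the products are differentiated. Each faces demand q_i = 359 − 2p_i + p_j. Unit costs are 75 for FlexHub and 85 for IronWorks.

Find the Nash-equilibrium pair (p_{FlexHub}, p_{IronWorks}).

FlexHub's profit: π = (p_{FlexHub} − 75)(359 − 2p_{FlexHub} + p_{IronWorks}).
∂π/∂p_{FlexHub} = 509 − 4p_{FlexHub} + p_{IronWorks} = 0 ⇒ p_{FlexHub} = 127.25 + 0.25p_{IronWorks}.
Similarly p_{IronWorks} = 132.25 + 0.25p_{FlexHub}.
Plugging p_{IronWorks} into FlexHub's best response: p_{FlexHub} = 127.25 + 0.25(132.25 + 0.25p_{FlexHub}) ⇒ 0.9375p_{FlexHub} = 160.3125, so p_{FlexHub} = 171.
Then p_{IronWorks} = 132.25 + 0.25·171 = 175.

171, 175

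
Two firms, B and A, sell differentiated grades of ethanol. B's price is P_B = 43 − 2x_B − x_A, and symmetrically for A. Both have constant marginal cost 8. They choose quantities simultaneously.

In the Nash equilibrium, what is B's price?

Firm B's profit: π = x_B(43 − 2x_B − x_A) − 8x_B.
∂π/∂x_B = 35 − 4x_B − x_A = 0 ⇒ x_B = 8.75 − 0.25x_A.
By symmetry x_A = x_B; substituting into the reaction function, 1.25x_B = 8.75 and x_B = 7.
P_B = 43 − 2·7 − 7 = 22.

22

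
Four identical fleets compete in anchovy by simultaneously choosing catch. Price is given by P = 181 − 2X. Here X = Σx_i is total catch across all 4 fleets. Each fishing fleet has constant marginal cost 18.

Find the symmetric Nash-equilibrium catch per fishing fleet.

A representative fishing fleet's profit is π_i = x_i(181 − 2X) − 18x_i, with X = x_i + Σ_{j≠i} x_j.
First-order condition: 163 − 4x_i − 2Σ_{j≠i} x_j = 0.
With identical fishing fleets, set every x_j = x: then 163 − 4x − 6x = 0, i.e. x = 163/10 = 16.3.

16.3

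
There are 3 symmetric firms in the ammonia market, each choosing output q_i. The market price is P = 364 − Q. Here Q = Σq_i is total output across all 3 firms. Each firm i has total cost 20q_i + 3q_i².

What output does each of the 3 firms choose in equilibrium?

34.4

A representative firm's profit is π_i = q_i(364 − Q) − 20q_i − 3q_i², with Q = q_i + Σ_{j≠i} q_j.
First-order condition: 344 − 8q_i − Σ_{j≠i} q_j = 0.
With identical firms, set every q_j = q: then 344 − 8q − 2q = 0, i.e. q = 344/10 = 34.4.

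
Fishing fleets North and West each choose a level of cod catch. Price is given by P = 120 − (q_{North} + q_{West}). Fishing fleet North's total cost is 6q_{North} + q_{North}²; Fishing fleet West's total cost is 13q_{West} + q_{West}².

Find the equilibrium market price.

Fishing fleet North's profit: π = q_{North}(120 − (q_{North} + q_{West})) − 6q_{North} − q_{North}².
∂π/∂q_{North} = 114 − 4q_{North} − q_{West} = 0, so q_{North} = 28.5 − 0.25q_{West}.
By the same steps for West: q_{West} = 26.75 − 0.25q_{North}.
Solving the two reaction functions simultaneously: (1 − (−0.25)(−0.25))q_{North} = 28.5 − 0.25·26.75, so 0.9375q_{North} = 21.8125 and q_{North} = 349/15.
Then q_{West} = 26.75 − 0.25·(349/15) = 314/15.
Equilibrium price: P = 120 − 44.2 = 75.8.

75.8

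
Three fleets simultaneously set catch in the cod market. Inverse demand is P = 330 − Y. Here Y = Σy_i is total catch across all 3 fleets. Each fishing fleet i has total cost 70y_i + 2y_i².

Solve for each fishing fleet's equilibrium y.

32.5

A representative fishing fleet's profit is π_i = y_i(330 − Y) − 70y_i − 2y_i², with Y = y_i + Σ_{j≠i} y_j.
First-order condition: 260 − 6y_i − Σ_{j≠i} y_j = 0.
In a symmetric equilibrium every fishing fleet chooses the same y, so Σ_{j≠i} y_j = 2y. The condition becomes 260 − 8y = 0, giving y = 260/8 = 32.5.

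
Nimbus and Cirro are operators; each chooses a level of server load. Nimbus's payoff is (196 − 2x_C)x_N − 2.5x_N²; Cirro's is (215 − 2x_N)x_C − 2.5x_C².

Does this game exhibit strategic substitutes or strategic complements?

Expanding Nimbus's payoff: 196x_N − 2x_Cx_N − 2.5x_N².
∂π/∂x_N = 196 − 2x_C − 5x_N = 0, so x_N = 39.2 − 0.4x_C.
The best-response slope dx_N/dx_C = −0.4 < 0: the reaction function is downward-sloping, so the choices are strategic substitutes.

strategic substitutes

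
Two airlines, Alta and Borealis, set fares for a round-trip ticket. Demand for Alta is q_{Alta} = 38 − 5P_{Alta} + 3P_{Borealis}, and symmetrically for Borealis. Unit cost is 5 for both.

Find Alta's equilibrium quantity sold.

Alta's profit: π = (P_{Alta} − 5)(38 − 5P_{Alta} + 3P_{Borealis}).
∂π/∂P_{Alta} = 63 − 10P_{Alta} + 3P_{Borealis} = 0 ⇒ P_{Alta} = 6.3 + 0.3P_{Borealis}.
Setting P_{Alta} = P_{Borealis} in the reaction function: P_{Alta} = 6.3 + 0.3P_{Alta}, so P_{Alta} = 6.3 / 0.7 = 9.
q_{Alta} = 38 − 5·9 + 3·9 = 20.

20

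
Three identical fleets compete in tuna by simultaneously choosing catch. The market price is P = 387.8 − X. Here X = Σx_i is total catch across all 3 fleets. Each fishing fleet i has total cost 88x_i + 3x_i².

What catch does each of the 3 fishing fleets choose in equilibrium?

29.98

A representative fishing fleet's profit is π_i = x_i(387.8 − X) − 88x_i − 3x_i², with X = x_i + Σ_{j≠i} x_j.
First-order condition: 299.8 − 8x_i − Σ_{j≠i} x_j = 0.
In a symmetric equilibrium every fishing fleet chooses the same x, so Σ_{j≠i} x_j = 2x. The condition becomes 299.8 − 10x = 0, giving x = 299.8/10 = 29.98.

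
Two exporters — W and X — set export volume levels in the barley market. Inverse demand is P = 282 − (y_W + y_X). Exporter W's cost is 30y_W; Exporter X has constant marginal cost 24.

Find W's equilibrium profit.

Exporter W's profit: π = y_W(282 − (y_W + y_X)) − 30y_W.
∂π/∂y_W = 252 − 2y_W − y_X = 0, so y_W = 126 − 0.5y_X.
By the same steps for X: y_X = 129 − 0.5y_W.
Plugging y_X into W's best response: y_W = 126 − 0.5(129 − 0.5y_W) ⇒ 0.75y_W = 61.5, so y_W = 82.
Then y_X = 129 − 0.5·82 = 88.
Price P = 282 − 170 = 112.
W's profit: (112 − 30)·82 = 6724.

6724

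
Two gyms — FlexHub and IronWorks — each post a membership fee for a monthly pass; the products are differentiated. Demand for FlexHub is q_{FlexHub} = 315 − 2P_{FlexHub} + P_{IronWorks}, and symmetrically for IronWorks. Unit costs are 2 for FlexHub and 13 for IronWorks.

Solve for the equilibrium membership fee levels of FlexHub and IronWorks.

FlexHub's profit: π = (P_{FlexHub} − 2)(315 − 2P_{FlexHub} + P_{IronWorks}).
∂π/∂P_{FlexHub} = 319 − 4P_{FlexHub} + P_{IronWorks} = 0 ⇒ P_{FlexHub} = 79.75 + 0.25P_{IronWorks}.
Similarly P_{IronWorks} = 85.25 + 0.25P_{FlexHub}.
Plugging P_{IronWorks} into FlexHub's best response: P_{FlexHub} = 79.75 + 0.25(85.25 + 0.25P_{FlexHub}) ⇒ 0.9375P_{FlexHub} = 101.0625, so P_{FlexHub} = 107.8.
Then P_{IronWorks} = 85.25 + 0.25·107.8 = 112.2.

107.8, 112.2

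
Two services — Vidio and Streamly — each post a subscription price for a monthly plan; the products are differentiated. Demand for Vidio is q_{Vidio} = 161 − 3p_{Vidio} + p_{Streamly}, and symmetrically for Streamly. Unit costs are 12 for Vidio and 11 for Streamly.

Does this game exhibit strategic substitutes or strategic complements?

Vidio's profit: π = (p_{Vidio} − 12)(161 − 3p_{Vidio} + p_{Streamly}).
∂π/∂p_{Vidio} = 197 − 6p_{Vidio} + p_{Streamly} = 0 ⇒ p_{Vidio} = 197/6 + (1/6)p_{Streamly}.
The best-response slope dp_{Vidio}/dp_{Streamly} = 1/6 > 0: the reaction function is upward-sloping, so the choices are strategic complements.

strategic complements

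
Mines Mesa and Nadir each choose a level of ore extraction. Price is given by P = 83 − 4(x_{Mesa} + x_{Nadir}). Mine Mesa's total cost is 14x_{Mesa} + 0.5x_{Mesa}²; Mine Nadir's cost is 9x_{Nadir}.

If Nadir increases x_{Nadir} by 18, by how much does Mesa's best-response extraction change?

-8

Mine Mesa's profit: π = x_{Mesa}(83 − 4(x_{Mesa} + x_{Nadir})) − 14x_{Mesa} − 0.5x_{Mesa}².
∂π/∂x_{Mesa} = 69 − 9x_{Mesa} − 4x_{Nadir} = 0, so x_{Mesa} = 23/3 − (4/9)x_{Nadir}.
The reaction-function slope is −4/9, so an 18-unit rise in x_{Nadir} moves x_{Mesa} by −4/9 × 18 = −8. Mesa's best response falls — the actions are strategic substitutes.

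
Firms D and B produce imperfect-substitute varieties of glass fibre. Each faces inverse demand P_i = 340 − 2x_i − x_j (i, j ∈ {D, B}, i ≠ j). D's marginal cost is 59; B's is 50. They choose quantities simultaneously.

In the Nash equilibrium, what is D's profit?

Firm D's profit: π = x_D(340 − 2x_D − x_B) − 59x_D.
∂π/∂x_D = 281 − 4x_D − x_B = 0 ⇒ x_D = 70.25 − 0.25x_B.
Similarly x_B = 72.5 − 0.25x_D.
Solving the two reaction functions simultaneously: (1 − (−0.25)(−0.25))x_D = 70.25 − 0.25·72.5, so 0.9375x_D = 52.125 and x_D = 55.6.
Then x_B = 72.5 − 0.25·55.6 = 58.6.
P_D = 340 − 2·55.6 − 58.6 = 170.2.
Profit = (170.2 − 59)·55.6 = 6182.72.

6182.72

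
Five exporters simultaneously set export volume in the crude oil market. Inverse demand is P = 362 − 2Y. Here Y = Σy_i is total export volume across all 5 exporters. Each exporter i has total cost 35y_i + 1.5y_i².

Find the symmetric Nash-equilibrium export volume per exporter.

21.8

A representative exporter's profit is π_i = y_i(362 − 2Y) − 35y_i − 1.5y_i², with Y = y_i + Σ_{j≠i} y_j.
First-order condition: 327 − 7y_i − 2Σ_{j≠i} y_j = 0.
Imposing symmetry (y_j = y for all j) turns Σ_{j≠i} y_j into 4y, so 327 = 15y and y = 21.8.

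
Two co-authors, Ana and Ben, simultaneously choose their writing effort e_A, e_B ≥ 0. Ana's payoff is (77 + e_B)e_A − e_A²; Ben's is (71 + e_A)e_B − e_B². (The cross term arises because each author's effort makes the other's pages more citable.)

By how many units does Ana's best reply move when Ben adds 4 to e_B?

2

Expanding Ana's payoff: 77e_A + e_Be_A − e_A².
∂π/∂e_A = 77 + e_B − 2e_A = 0, so e_A = 38.5 + 0.5e_B.
The reaction-function slope is 0.5, so a 4-unit rise in e_B moves e_A by 0.5 × 4 = 2. Ana's best response rises — the actions are strategic complements.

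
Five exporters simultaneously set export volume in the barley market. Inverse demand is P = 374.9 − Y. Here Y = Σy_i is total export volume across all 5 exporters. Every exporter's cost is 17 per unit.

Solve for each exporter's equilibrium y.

A representative exporter's profit is π_i = y_i(374.9 − Y) − 17y_i, with Y = y_i + Σ_{j≠i} y_j.
First-order condition: 357.9 − 2y_i − Σ_{j≠i} y_j = 0.
In a symmetric equilibrium every exporter chooses the same y, so Σ_{j≠i} y_j = 4y. The condition becomes 357.9 − 6y = 0, giving y = 357.9/6 = 59.65.

59.65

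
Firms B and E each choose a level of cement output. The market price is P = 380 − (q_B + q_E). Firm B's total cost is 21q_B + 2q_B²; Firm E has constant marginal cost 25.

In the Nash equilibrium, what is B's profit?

Firm B's profit: π = q_B(380 − (q_B + q_E)) − 21q_B − 2q_B².
∂π/∂q_B = 359 − 6q_B − q_E = 0, so q_B = 359/6 − (1/6)q_E.
For E: ∂π/∂q_E = 355 − 2q_E − q_B = 0 ⇒ q_E = 177.5 − 0.5q_B.
Plugging q_E into B's best response: q_B = 359/6 − (1/6)(177.5 − 0.5q_B) ⇒ (11/12)q_B = 30.25, so q_B = 33.
Then q_E = 177.5 − 0.5·33 = 161.
Price P = 380 − 194 = 186.
B's profit: (186 − 21)·33 − 2(33)² = 3267.

3267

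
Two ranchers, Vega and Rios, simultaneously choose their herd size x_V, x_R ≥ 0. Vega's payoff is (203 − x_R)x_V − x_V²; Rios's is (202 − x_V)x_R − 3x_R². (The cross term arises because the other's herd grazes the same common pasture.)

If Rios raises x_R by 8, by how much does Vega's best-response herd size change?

-4

Expanding Vega's payoff: 203x_V − x_Rx_V − x_V².
∂π/∂x_V = 203 − x_R − 2x_V = 0, so x_V = 101.5 − 0.5x_R.
The reaction-function slope is −0.5, so an 8-unit rise in x_R moves x_V by −0.5 × 8 = −4. Vega's best response falls — the actions are strategic substitutes.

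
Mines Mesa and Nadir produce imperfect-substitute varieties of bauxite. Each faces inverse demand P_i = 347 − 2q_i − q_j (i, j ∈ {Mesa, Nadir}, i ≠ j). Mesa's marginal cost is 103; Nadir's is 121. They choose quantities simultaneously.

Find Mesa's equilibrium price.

Mine Mesa's profit: π = q_{Mesa}(347 − 2q_{Mesa} − q_{Nadir}) − 103q_{Mesa}.
∂π/∂q_{Mesa} = 244 − 4q_{Mesa} − q_{Nadir} = 0 ⇒ q_{Mesa} = 61 − 0.25q_{Nadir}.
Similarly q_{Nadir} = 56.5 − 0.25q_{Mesa}.
Substituting the second reaction function into the first: q_{Mesa} = 61 − 0.25(56.5 − 0.25q_{Mesa}), which gives 0.9375q_{Mesa} = 46.875 ⇒ q_{Mesa} = 50.
Then q_{Nadir} = 56.5 − 0.25·50 = 44.
P_{Mesa} = 347 − 2·50 − 44 = 203.

203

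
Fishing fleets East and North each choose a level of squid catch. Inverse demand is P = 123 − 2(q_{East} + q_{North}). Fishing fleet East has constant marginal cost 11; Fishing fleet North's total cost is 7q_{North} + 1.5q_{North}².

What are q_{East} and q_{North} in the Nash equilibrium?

23, 10

Fishing fleet East's profit: π = q_{East}(123 − 2(q_{East} + q_{North})) − 11q_{East}.
∂π/∂q_{East} = 112 − 4q_{East} − 2q_{North} = 0, so q_{East} = 28 − 0.5q_{North}.
For North: ∂π/∂q_{North} = 116 − 7q_{North} − 2q_{East} = 0 ⇒ q_{North} = 116/7 − (2/7)q_{East}.
Substituting the second reaction function into the first: q_{East} = 28 − 0.5(116/7 − (2/7)q_{East}), which gives (6/7)q_{East} = 138/7 ⇒ q_{East} = 23.
Then q_{North} = 116/7 − (2/7)·23 = 10.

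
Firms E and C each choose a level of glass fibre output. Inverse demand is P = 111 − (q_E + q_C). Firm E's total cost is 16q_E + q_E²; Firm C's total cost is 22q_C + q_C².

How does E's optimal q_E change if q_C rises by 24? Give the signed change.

-6

Firm E's profit: π = q_E(111 − (q_E + q_C)) − 16q_E − q_E².
∂π/∂q_E = 95 − 4q_E − q_C = 0, so q_E = 23.75 − 0.25q_C.
The reaction-function slope is −0.25, so a 24-unit rise in q_C moves q_E by −0.25 × 24 = −6. E's best response falls — the actions are strategic substitutes.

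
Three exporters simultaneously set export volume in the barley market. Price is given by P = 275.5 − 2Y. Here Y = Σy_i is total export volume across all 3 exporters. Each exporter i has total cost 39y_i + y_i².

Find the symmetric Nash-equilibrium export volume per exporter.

A representative exporter's profit is π_i = y_i(275.5 − 2Y) − 39y_i − y_i², with Y = y_i + Σ_{j≠i} y_j.
First-order condition: 236.5 − 6y_i − 2Σ_{j≠i} y_j = 0.
With identical exporters, set every y_j = y: then 236.5 − 6y − 4y = 0, i.e. y = 236.5/10 = 23.65.

23.65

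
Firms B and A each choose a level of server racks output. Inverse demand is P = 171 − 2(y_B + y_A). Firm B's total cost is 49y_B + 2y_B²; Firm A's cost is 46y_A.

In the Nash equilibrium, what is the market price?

Firm B's profit: π = y_B(171 − 2(y_B + y_A)) − 49y_B − 2y_B².
∂π/∂y_B = 122 − 8y_B − 2y_A = 0, so y_B = 15.25 − 0.25y_A.
For A: ∂π/∂y_A = 125 − 4y_A − 2y_B = 0 ⇒ y_A = 31.25 − 0.5y_B.
Solving the two reaction functions simultaneously: (1 − (−0.25)(−0.5))y_B = 15.25 − 0.25·31.25, so 0.875y_B = 7.4375 and y_B = 8.5.
Then y_A = 31.25 − 0.5·8.5 = 27.
Equilibrium price: P = 171 − 2·35.5 = 100.

100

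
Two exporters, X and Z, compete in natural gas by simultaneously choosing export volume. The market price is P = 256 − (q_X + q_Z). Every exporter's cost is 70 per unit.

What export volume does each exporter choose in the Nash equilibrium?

Exporter X's profit: π = q_X(256 − (q_X + q_Z)) − 70q_X.
∂π/∂q_X = 186 − 2q_X − q_Z = 0, so q_X = 93 − 0.5q_Z.
The game is symmetric, so in equilibrium q_Z = q_X: the reaction function gives 1.5q_X = 93, hence q_X = 62.

62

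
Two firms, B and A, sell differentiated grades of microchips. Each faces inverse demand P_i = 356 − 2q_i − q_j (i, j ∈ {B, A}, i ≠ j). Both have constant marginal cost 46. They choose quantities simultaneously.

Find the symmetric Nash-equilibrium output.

62

Firm B's profit: π = q_B(356 − 2q_B − q_A) − 46q_B.
∂π/∂q_B = 310 − 4q_B − q_A = 0 ⇒ q_B = 77.5 − 0.25q_A.
By symmetry q_A = q_B; substituting into the reaction function, 1.25q_B = 77.5 and q_B = 62.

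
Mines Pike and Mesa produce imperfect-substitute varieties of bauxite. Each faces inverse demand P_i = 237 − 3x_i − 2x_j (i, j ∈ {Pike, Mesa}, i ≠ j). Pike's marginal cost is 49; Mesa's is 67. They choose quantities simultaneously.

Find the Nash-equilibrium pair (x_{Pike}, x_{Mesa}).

24.625, 20.125

Mine Pike's profit: π = x_{Pike}(237 − 3x_{Pike} − 2x_{Mesa}) − 49x_{Pike}.
∂π/∂x_{Pike} = 188 − 6x_{Pike} − 2x_{Mesa} = 0 ⇒ x_{Pike} = 94/3 − (1/3)x_{Mesa}.
Similarly x_{Mesa} = 85/3 − (1/3)x_{Pike}.
Plugging x_{Mesa} into Pike's best response: x_{Pike} = 94/3 − (1/3)(85/3 − (1/3)x_{Pike}) ⇒ (8/9)x_{Pike} = 197/9, so x_{Pike} = 24.625.
Then x_{Mesa} = 85/3 − (1/3)·24.625 = 20.125.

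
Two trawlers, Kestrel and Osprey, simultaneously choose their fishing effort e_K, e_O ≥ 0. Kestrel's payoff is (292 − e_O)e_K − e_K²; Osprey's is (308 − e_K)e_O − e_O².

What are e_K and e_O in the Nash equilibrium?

92, 108

Expanding Kestrel's payoff: 292e_K − e_Oe_K − e_K².
∂π/∂e_K = 292 − e_O − 2e_K = 0, so e_K = 146 − 0.5e_O.
Likewise for Osprey: e_O = 154 − 0.5e_K.
Plugging e_O into Kestrel's best response: e_K = 146 − 0.5(154 − 0.5e_K) ⇒ 0.75e_K = 69, so e_K = 92.
Then e_O = 154 − 0.5·92 = 108.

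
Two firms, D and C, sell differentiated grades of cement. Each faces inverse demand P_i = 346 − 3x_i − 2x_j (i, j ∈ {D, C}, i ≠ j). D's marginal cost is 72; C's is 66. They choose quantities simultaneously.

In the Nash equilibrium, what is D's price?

173.625

Firm D's profit: π = x_D(346 − 3x_D − 2x_C) − 72x_D.
∂π/∂x_D = 274 − 6x_D − 2x_C = 0 ⇒ x_D = 137/3 − (1/3)x_C.
Similarly x_C = 140/3 − (1/3)x_D.
Solving the two reaction functions simultaneously: (1 − (−1/3)(−1/3))x_D = 137/3 − (1/3)·(140/3), so (8/9)x_D = 271/9 and x_D = 33.875.
Then x_C = 140/3 − (1/3)·33.875 = 35.375.
P_D = 346 − 3·33.875 − 2·35.375 = 173.625.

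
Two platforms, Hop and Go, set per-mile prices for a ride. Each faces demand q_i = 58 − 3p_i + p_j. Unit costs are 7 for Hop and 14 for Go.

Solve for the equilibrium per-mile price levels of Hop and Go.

16.4, 19.4

Hop's profit: π = (p_{Hop} − 7)(58 − 3p_{Hop} + p_{Go}).
∂π/∂p_{Hop} = 79 − 6p_{Hop} + p_{Go} = 0 ⇒ p_{Hop} = 79/6 + (1/6)p_{Go}.
Similarly p_{Go} = 50/3 + (1/6)p_{Hop}.
Substituting the second reaction function into the first: p_{Hop} = 79/6 + (1/6)(50/3 + (1/6)p_{Hop}), which gives (35/36)p_{Hop} = 287/18 ⇒ p_{Hop} = 16.4.
Then p_{Go} = 50/3 + (1/6)·16.4 = 19.4.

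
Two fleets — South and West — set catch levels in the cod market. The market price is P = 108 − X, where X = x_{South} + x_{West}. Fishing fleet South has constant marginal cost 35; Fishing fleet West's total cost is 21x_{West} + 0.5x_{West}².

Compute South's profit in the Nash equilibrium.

696.96

Fishing fleet South's profit: π = x_{South}(108 − (x_{South} + x_{West})) − 35x_{South}.
∂π/∂x_{South} = 73 − 2x_{South} − x_{West} = 0, so x_{South} = 36.5 − 0.5x_{West}.
For West: ∂π/∂x_{West} = 87 − 3x_{West} − x_{South} = 0 ⇒ x_{West} = 29 − (1/3)x_{South}.
Substituting the second reaction function into the first: x_{South} = 36.5 − 0.5(29 − (1/3)x_{South}), which gives (5/6)x_{South} = 22 ⇒ x_{South} = 26.4.
Then x_{West} = 29 − (1/3)·26.4 = 20.2.
Price P = 108 − 46.6 = 61.4.
South's profit: (61.4 − 35)·26.4 = 696.96.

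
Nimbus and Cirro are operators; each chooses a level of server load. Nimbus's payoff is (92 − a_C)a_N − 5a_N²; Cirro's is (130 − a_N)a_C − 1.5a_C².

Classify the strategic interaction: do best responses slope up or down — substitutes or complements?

Expanding Nimbus's payoff: 92a_N − a_Ca_N − 5a_N².
∂π/∂a_N = 92 − a_C − 10a_N = 0, so a_N = 9.2 − 0.1a_C.
The best-response slope da_N/da_C = −0.1 < 0: the reaction function is downward-sloping, so the choices are strategic substitutes.

strategic substitutes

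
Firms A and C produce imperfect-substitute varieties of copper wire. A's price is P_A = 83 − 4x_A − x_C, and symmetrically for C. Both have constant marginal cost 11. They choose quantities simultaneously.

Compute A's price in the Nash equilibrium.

Firm A's profit: π = x_A(83 − 4x_A − x_C) − 11x_A.
∂π/∂x_A = 72 − 8x_A − x_C = 0 ⇒ x_A = 9 − 0.125x_C.
Setting x_A = x_C in the reaction function: x_A = 9 − 0.125x_A, so x_A = 9 / 1.125 = 8.
P_A = 83 − 4·8 − 8 = 43.

43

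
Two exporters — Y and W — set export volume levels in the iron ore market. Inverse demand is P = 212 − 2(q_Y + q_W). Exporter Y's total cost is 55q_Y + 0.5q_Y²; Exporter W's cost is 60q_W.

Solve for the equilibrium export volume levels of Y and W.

20.25, 27.875

Exporter Y's profit: π = q_Y(212 − 2(q_Y + q_W)) − 55q_Y − 0.5q_Y².
∂π/∂q_Y = 157 − 5q_Y − 2q_W = 0, so q_Y = 31.4 − 0.4q_W.
For W: ∂π/∂q_W = 152 − 4q_W − 2q_Y = 0 ⇒ q_W = 38 − 0.5q_Y.
Plugging q_W into Y's best response: q_Y = 31.4 − 0.4(38 − 0.5q_Y) ⇒ 0.8q_Y = 16.2, so q_Y = 20.25.
Then q_W = 38 − 0.5·20.25 = 27.875.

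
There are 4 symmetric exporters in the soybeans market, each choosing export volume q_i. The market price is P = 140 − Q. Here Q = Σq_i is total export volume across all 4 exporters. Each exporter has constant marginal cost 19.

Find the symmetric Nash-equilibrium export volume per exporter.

24.2

A representative exporter's profit is π_i = q_i(140 − Q) − 19q_i, with Q = q_i + Σ_{j≠i} q_j.
First-order condition: 121 − 2q_i − Σ_{j≠i} q_j = 0.
Imposing symmetry (q_j = q for all j) turns Σ_{j≠i} q_j into 3q, so 121 = 5q and q = 24.2.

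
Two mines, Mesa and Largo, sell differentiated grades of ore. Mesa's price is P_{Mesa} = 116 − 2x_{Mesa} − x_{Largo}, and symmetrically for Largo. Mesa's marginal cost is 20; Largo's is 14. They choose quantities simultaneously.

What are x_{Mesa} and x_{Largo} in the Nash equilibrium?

18.8, 20.8

Mine Mesa's profit: π = x_{Mesa}(116 − 2x_{Mesa} − x_{Largo}) − 20x_{Mesa}.
∂π/∂x_{Mesa} = 96 − 4x_{Mesa} − x_{Largo} = 0 ⇒ x_{Mesa} = 24 − 0.25x_{Largo}.
Similarly x_{Largo} = 25.5 − 0.25x_{Mesa}.
Substituting the second reaction function into the first: x_{Mesa} = 24 − 0.25(25.5 − 0.25x_{Mesa}), which gives 0.9375x_{Mesa} = 17.625 ⇒ x_{Mesa} = 18.8.
Then x_{Largo} = 25.5 − 0.25·18.8 = 20.8.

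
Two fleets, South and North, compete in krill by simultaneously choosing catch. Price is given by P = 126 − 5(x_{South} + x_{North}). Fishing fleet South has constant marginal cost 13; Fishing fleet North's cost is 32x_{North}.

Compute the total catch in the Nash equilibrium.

Fishing fleet South's profit: π = x_{South}(126 − 5(x_{South} + x_{North})) − 13x_{South}.
∂π/∂x_{South} = 113 − 10x_{South} − 5x_{North} = 0, so x_{South} = 11.3 − 0.5x_{North}.
By the same steps for North: x_{North} = 9.4 − 0.5x_{South}.
Plugging x_{North} into South's best response: x_{South} = 11.3 − 0.5(9.4 − 0.5x_{South}) ⇒ 0.75x_{South} = 6.6, so x_{South} = 8.8.
Then x_{North} = 9.4 − 0.5·8.8 = 5.
Total catch: 8.8 + 5 = 13.8.

13.8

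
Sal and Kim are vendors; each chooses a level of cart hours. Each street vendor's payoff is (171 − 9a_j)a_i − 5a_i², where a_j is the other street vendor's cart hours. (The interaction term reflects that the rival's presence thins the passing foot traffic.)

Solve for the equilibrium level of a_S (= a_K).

9

Sal's payoff is (171 − 9a_K)a_S − 5a_S².
∂π/∂a_S = 171 − 9a_K − 10a_S = 0, so a_S = 17.1 − 0.9a_K.
The game is symmetric, so in equilibrium a_K = a_S: the reaction function gives 1.9a_S = 17.1, hence a_S = 9.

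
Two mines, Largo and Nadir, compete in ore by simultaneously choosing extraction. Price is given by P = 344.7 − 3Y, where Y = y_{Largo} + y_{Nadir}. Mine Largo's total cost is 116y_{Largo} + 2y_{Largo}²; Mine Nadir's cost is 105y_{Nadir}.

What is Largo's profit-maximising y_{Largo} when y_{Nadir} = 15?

Mine Largo's profit: π = y_{Largo}(344.7 − 3(y_{Largo} + y_{Nadir})) − 116y_{Largo} − 2y_{Largo}².
∂π/∂y_{Largo} = 228.7 − 10y_{Largo} − 3y_{Nadir} = 0, so y_{Largo} = 22.87 − 0.3y_{Nadir}.
At y_{Nadir} = 15: y_{Largo} = 22.87 − 0.3·15 = 18.37.

18.37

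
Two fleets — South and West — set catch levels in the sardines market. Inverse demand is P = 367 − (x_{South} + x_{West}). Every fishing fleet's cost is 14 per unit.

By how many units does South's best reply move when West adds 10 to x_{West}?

-5

Fishing fleet South's profit: π = x_{South}(367 − (x_{South} + x_{West})) − 14x_{South}.
∂π/∂x_{South} = 353 − 2x_{South} − x_{West} = 0, so x_{South} = 176.5 − 0.5x_{West}.
The reaction-function slope is −0.5, so a 10-unit rise in x_{West} moves x_{South} by −0.5 × 10 = −5. South's best response falls — the actions are strategic substitutes.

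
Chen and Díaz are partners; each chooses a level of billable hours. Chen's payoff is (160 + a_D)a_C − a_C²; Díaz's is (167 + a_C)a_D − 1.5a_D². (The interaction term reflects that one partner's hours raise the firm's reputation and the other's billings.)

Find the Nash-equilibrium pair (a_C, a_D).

129.4, 98.8

Expanding Chen's payoff: 160a_C + a_Da_C − a_C².
∂π/∂a_C = 160 + a_D − 2a_C = 0, so a_C = 80 + 0.5a_D.
Likewise for Díaz: a_D = 167/3 + (1/3)a_C.
Solving the two reaction functions simultaneously: (1 − (0.5)(1/3))a_C = 80 + 0.5·(167/3), so (5/6)a_C = 647/6 and a_C = 129.4.
Then a_D = 167/3 + (1/3)·129.4 = 98.8.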